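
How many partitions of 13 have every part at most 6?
p(13, parts ≤ 6) = 71

Partitions of 13 with all parts ≤ 6: 6+6+1, 6+5+2, 6+5+1+1, 6+4+3, 6+4+2+1, 6+4+1+1+1, 6+3+3+1, 6+3+2+2, 6+3+2+1+1, 6+3+1+1+1+1, 6+2+2+2+1, 6+2+2+1+1+1, 6+2+1+1+1+1+1, 6+1+1+1+1+1+1+1, 5+5+3, 5+5+2+1, 5+5+1+1+1, 5+4+4, 5+4+3+1, 5+4+2+2, 5+4+2+1+1, 5+4+1+1+1+1, 5+3+3+2, 5+3+3+1+1, 5+3+2+2+1, 5+3+2+1+1+1, 5+3+1+1+1+1+1, 5+2+2+2+2, 5+2+2+2+1+1, 5+2+2+1+1+1+1, … (71 total). Count = 71.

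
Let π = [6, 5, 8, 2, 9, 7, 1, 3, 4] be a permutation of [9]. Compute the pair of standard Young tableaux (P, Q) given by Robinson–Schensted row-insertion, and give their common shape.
P = [1, 3, 4] / [2, 7, 9] / [5, 8] / [6];  Q = [1, 3, 5] / [2, 6, 9] / [4, 8] / [7];  common shape = (3, 3, 2, 1)

Row-insert the values π_1, π_2, … into P one at a time, bumping the leftmost entry strictly greater than the inserted value down to the next row. The recording tableau Q records, in position (i, j), the step at which that cell was added to P.
  Insert 6 (step 1): P = [6];  Q = [1]
  Insert 5 (step 2): P = [5] / [6];  Q = [1] / [2]
  Insert 8 (step 3): P = [5, 8] / [6];  Q = [1, 3] / [2]
  Insert 2 (step 4): P = [2, 8] / [5] / [6];  Q = [1, 3] / [2] / [4]
  Insert 9 (step 5): P = [2, 8, 9] / [5] / [6];  Q = [1, 3, 5] / [2] / [4]
  Insert 7 (step 6): P = [2, 7, 9] / [5, 8] / [6];  Q = [1, 3, 5] / [2, 6] / [4]
  Insert 1 (step 7): P = [1, 7, 9] / [2, 8] / [5] / [6];  Q = [1, 3, 5] / [2, 6] / [4] / [7]
  Insert 3 (step 8): P = [1, 3, 9] / [2, 7] / [5, 8] / [6];  Q = [1, 3, 5] / [2, 6] / [4, 8] / [7]
  Insert 4 (step 9): P = [1, 3, 4] / [2, 7, 9] / [5, 8] / [6];  Q = [1, 3, 5] / [2, 6, 9] / [4, 8] / [7]
Final shape: (3, 3, 2, 1).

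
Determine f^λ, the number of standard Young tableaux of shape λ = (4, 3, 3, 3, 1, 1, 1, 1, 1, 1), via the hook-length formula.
# SYT of shape (4, 3, 3, 3, 1, 1, 1, 1, 1, 1) = 3038784

Hook-length formula: f^λ = n! / Π hook(c), product over all cells c of the Young diagram. For λ = (4, 3, 3, 3, 1, 1, 1, 1, 1, 1), n = 19 boxes. Hook lengths by row (left-to-right, top-to-bottom): [13, 6, 5, 1]; [11, 4, 3]; [10, 3, 2]; [9, 2, 1]; [6]; [5]; [4]; [3]; [2]; [1]. Product of hooks = 40030848000. So f^λ = 19! / 40030848000 = 121645100408832000 / 40030848000 = 3038784.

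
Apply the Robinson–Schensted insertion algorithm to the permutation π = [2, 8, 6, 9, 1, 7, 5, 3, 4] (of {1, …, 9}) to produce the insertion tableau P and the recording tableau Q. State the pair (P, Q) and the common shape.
P = [1, 3, 4] / [2, 5, 7] / [6, 9] / [8];  Q = [1, 2, 4] / [3, 6, 9] / [5, 7] / [8];  common shape = (3, 3, 2, 1)

Row-insert the values π_1, π_2, … into P one at a time, bumping the leftmost entry strictly greater than the inserted value down to the next row. The recording tableau Q records, in position (i, j), the step at which that cell was added to P.
  Insert 2 (step 1): P = [2];  Q = [1]
  Insert 8 (step 2): P = [2, 8];  Q = [1, 2]
  Insert 6 (step 3): P = [2, 6] / [8];  Q = [1, 2] / [3]
  Insert 9 (step 4): P = [2, 6, 9] / [8];  Q = [1, 2, 4] / [3]
  Insert 1 (step 5): P = [1, 6, 9] / [2] / [8];  Q = [1, 2, 4] / [3] / [5]
  Insert 7 (step 6): P = [1, 6, 7] / [2, 9] / [8];  Q = [1, 2, 4] / [3, 6] / [5]
  Insert 5 (step 7): P = [1, 5, 7] / [2, 6] / [8, 9];  Q = [1, 2, 4] / [3, 6] / [5, 7]
  Insert 3 (step 8): P = [1, 3, 7] / [2, 5] / [6, 9] / [8];  Q = [1, 2, 4] / [3, 6] / [5, 7] / [8]
  Insert 4 (step 9): P = [1, 3, 4] / [2, 5, 7] / [6, 9] / [8];  Q = [1, 2, 4] / [3, 6, 9] / [5, 7] / [8]
Final shape: (3, 3, 2, 1).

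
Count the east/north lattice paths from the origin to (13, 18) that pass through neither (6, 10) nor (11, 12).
Number of paths = 121572115

Inclusion–exclusion. Total paths: C(31, 13) = 206253075. Through P₁: C(16, 6)·C(15, 7) = 51531480. Through P₂: C(23, 11)·C(8, 2) = 37858184. Since P₁ is strictly southwest of P₂, a monotone path through both must visit P₁ then P₂; paths through both = C(16, 6)·C(7, 5)·C(8, 2) = 4708704. Avoid both = 206253075 − 51531480 − 37858184 + 4708704 = 121572115.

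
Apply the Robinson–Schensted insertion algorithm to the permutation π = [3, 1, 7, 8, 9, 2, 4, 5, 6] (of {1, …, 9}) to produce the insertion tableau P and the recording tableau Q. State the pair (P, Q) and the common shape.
P = [1, 2, 4, 5, 6] / [3, 7, 8, 9];  Q = [1, 3, 4, 5, 9] / [2, 6, 7, 8];  common shape = (5, 4)

Row-insert the values π_1, π_2, … into P one at a time, bumping the leftmost entry strictly greater than the inserted value down to the next row. The recording tableau Q records, in position (i, j), the step at which that cell was added to P.
  Insert 3 (step 1): P = [3];  Q = [1]
  Insert 1 (step 2): P = [1] / [3];  Q = [1] / [2]
  Insert 7 (step 3): P = [1, 7] / [3];  Q = [1, 3] / [2]
  Insert 8 (step 4): P = [1, 7, 8] / [3];  Q = [1, 3, 4] / [2]
  Insert 9 (step 5): P = [1, 7, 8, 9] / [3];  Q = [1, 3, 4, 5] / [2]
  Insert 2 (step 6): P = [1, 2, 8, 9] / [3, 7];  Q = [1, 3, 4, 5] / [2, 6]
  Insert 4 (step 7): P = [1, 2, 4, 9] / [3, 7, 8];  Q = [1, 3, 4, 5] / [2, 6, 7]
  Insert 5 (step 8): P = [1, 2, 4, 5] / [3, 7, 8, 9];  Q = [1, 3, 4, 5] / [2, 6, 7, 8]
  Insert 6 (step 9): P = [1, 2, 4, 5, 6] / [3, 7, 8, 9];  Q = [1, 3, 4, 5, 9] / [2, 6, 7, 8]
Final shape: (5, 4).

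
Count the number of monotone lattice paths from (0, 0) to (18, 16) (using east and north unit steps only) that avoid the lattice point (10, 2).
Number of paths = 2182856610

Total paths from (0, 0) to (18, 16): C(34, 18) = 2203961430. Paths through (10, 2): (paths (0, 0) → (10, 2)) × (paths (10, 2) → (18, 16)) = C(12, 10) · C(22, 8) = 66 · 319770 = 21104820. Avoidance count = 2203961430 − 21104820 = 2182856610.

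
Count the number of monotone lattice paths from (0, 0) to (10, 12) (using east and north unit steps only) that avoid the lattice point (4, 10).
Number of paths = 618618

Total paths from (0, 0) to (10, 12): C(22, 10) = 646646. Paths through (4, 10): (paths (0, 0) → (4, 10)) × (paths (4, 10) → (10, 12)) = C(14, 4) · C(8, 6) = 1001 · 28 = 28028. Avoidance count = 646646 − 28028 = 618618.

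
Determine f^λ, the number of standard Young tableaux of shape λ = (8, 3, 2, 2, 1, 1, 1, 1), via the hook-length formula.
# SYT of shape (8, 3, 2, 2, 1, 1, 1, 1) = 13302432

Hook-length formula: f^λ = n! / Π hook(c), product over all cells c of the Young diagram. For λ = (8, 3, 2, 2, 1, 1, 1, 1), n = 19 boxes. Hook lengths by row (left-to-right, top-to-bottom): [15, 10, 7, 5, 4, 3, 2, 1]; [9, 4, 1]; [7, 2]; [6, 1]; [4]; [3]; [2]; [1]. Product of hooks = 9144576000. So f^λ = 19! / 9144576000 = 121645100408832000 / 9144576000 = 13302432.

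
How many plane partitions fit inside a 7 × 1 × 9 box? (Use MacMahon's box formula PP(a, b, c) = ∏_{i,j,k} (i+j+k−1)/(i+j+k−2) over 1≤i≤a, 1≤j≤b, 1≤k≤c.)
PP(7, 1, 9) = 11440

Evaluate the triple product over i = 1..7, j = 1..1, k = 1..9. The factors are (2/1) · (3/2) · (4/3) · (5/4) · (6/5) · (7/6) · (8/7) · (9/8) · … (63 factors total). The numerators and denominators telescope so the product is an integer; carrying out the multiplication exactly gives PP(7, 1, 9) = 11440.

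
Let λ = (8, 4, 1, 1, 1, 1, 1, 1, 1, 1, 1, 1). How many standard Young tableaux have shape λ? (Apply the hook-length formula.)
# SYT of shape (8, 4, 1, 1, 1, 1, 1, 1, 1, 1, 1, 1) = 24066900

Hook-length formula: f^λ = n! / Π hook(c), product over all cells c of the Young diagram. For λ = (8, 4, 1, 1, 1, 1, 1, 1, 1, 1, 1, 1), n = 22 boxes. Hook lengths by row (left-to-right, top-to-bottom): [19, 8, 7, 6, 4, 3, 2, 1]; [14, 3, 2, 1]; [10]; [9]; [8]; [7]; [6]; [5]; [4]; [3]; [2]; [1]. Product of hooks = 46703178547200. So f^λ = 22! / 46703178547200 = 1124000727777607680000 / 46703178547200 = 24066900.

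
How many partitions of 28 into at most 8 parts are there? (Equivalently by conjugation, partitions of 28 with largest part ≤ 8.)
p(28, parts ≤ 8) = 1801

Use the recurrence p(n, m) = p(n, m−1) + p(n−m, m): either the largest part is < m (count p(n, m−1)) or the largest part is exactly m (remove one copy of m, count p(n−m, m)). With p(0, ·) = 1 this gives p(28, parts ≤ 8) = 1801. (By conjugating Young diagrams, this also counts partitions of 28 into at most 8 parts.)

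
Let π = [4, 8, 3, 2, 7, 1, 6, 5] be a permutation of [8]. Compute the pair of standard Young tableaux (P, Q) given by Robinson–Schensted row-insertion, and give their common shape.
P = [1, 5] / [2, 6] / [3, 7] / [4, 8];  Q = [1, 2] / [3, 5] / [4, 7] / [6, 8];  common shape = (2, 2, 2, 2)

Row-insert the values π_1, π_2, … into P one at a time, bumping the leftmost entry strictly greater than the inserted value down to the next row. The recording tableau Q records, in position (i, j), the step at which that cell was added to P.
  Insert 4 (step 1): P = [4];  Q = [1]
  Insert 8 (step 2): P = [4, 8];  Q = [1, 2]
  Insert 3 (step 3): P = [3, 8] / [4];  Q = [1, 2] / [3]
  Insert 2 (step 4): P = [2, 8] / [3] / [4];  Q = [1, 2] / [3] / [4]
  Insert 7 (step 5): P = [2, 7] / [3, 8] / [4];  Q = [1, 2] / [3, 5] / [4]
  Insert 1 (step 6): P = [1, 7] / [2, 8] / [3] / [4];  Q = [1, 2] / [3, 5] / [4] / [6]
  Insert 6 (step 7): P = [1, 6] / [2, 7] / [3, 8] / [4];  Q = [1, 2] / [3, 5] / [4, 7] / [6]
  Insert 5 (step 8): P = [1, 5] / [2, 6] / [3, 7] / [4, 8];  Q = [1, 2] / [3, 5] / [4, 7] / [6, 8]
Final shape: (2, 2, 2, 2).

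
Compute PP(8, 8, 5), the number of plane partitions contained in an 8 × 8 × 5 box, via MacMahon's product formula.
PP(8, 8, 5) = 3940599631842016

Evaluate the triple product over i = 1..8, j = 1..8, k = 1..5. The factors are (2/1) · (3/2) · (4/3) · (5/4) · (6/5) · (3/2) · (4/3) · (5/4) · … (320 factors total). The numerators and denominators telescope so the product is an integer; carrying out the multiplication exactly gives PP(8, 8, 5) = 3940599631842016.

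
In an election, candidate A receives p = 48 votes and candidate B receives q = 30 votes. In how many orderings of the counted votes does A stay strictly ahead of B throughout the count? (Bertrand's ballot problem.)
Strict-lead orderings = 793632937330542027180

Total orderings of the 78 votes with 48 for A: C(78, 48) = 3439076061765682117780. By the Bertrand ballot formula (Cycle Lemma / reflection principle), the number of orderings in which A is strictly ahead of B throughout is (p − q)/(p + q) · C(p + q, p) = (48 − 30)/(48 + 30) · 3439076061765682117780 = 793632937330542027180.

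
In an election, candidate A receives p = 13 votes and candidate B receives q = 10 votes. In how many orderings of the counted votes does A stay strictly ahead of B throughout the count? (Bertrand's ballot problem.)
Strict-lead orderings = 149226

Total orderings of the 23 votes with 13 for A: C(23, 13) = 1144066. By the Bertrand ballot formula (Cycle Lemma / reflection principle), the number of orderings in which A is strictly ahead of B throughout is (p − q)/(p + q) · C(p + q, p) = (13 − 10)/(13 + 10) · 1144066 = 149226.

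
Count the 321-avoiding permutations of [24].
C_24 = 1289904147324

These 321-avoiding permutations are counted by the Catalan number C_n = (1/(n + 1)) · C(2n, n). For n = 24: C_24 = (1/25) · C(48, 24) = 32247603683100/25 = 1289904147324.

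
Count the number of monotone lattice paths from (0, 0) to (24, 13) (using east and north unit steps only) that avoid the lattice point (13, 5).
Number of paths = 2914880724

Total paths from (0, 0) to (24, 13): C(37, 24) = 3562467300. Paths through (13, 5): (paths (0, 0) → (13, 5)) × (paths (13, 5) → (24, 13)) = C(18, 13) · C(19, 11) = 8568 · 75582 = 647586576. Avoidance count = 3562467300 − 647586576 = 2914880724.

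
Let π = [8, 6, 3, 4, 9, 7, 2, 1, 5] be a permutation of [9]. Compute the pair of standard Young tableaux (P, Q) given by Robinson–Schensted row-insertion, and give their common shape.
P = [1, 4, 5] / [2, 7] / [3, 9] / [6] / [8];  Q = [1, 4, 5] / [2, 6] / [3, 9] / [7] / [8];  common shape = (3, 2, 2, 1, 1)

Row-insert the values π_1, π_2, … into P one at a time, bumping the leftmost entry strictly greater than the inserted value down to the next row. The recording tableau Q records, in position (i, j), the step at which that cell was added to P.
  Insert 8 (step 1): P = [8];  Q = [1]
  Insert 6 (step 2): P = [6] / [8];  Q = [1] / [2]
  Insert 3 (step 3): P = [3] / [6] / [8];  Q = [1] / [2] / [3]
  Insert 4 (step 4): P = [3, 4] / [6] / [8];  Q = [1, 4] / [2] / [3]
  Insert 9 (step 5): P = [3, 4, 9] / [6] / [8];  Q = [1, 4, 5] / [2] / [3]
  Insert 7 (step 6): P = [3, 4, 7] / [6, 9] / [8];  Q = [1, 4, 5] / [2, 6] / [3]
  Insert 2 (step 7): P = [2, 4, 7] / [3, 9] / [6] / [8];  Q = [1, 4, 5] / [2, 6] / [3] / [7]
  Insert 1 (step 8): P = [1, 4, 7] / [2, 9] / [3] / [6] / [8];  Q = [1, 4, 5] / [2, 6] / [3] / [7] / [8]
  Insert 5 (step 9): P = [1, 4, 5] / [2, 7] / [3, 9] / [6] / [8];  Q = [1, 4, 5] / [2, 6] / [3, 9] / [7] / [8]
Final shape: (3, 2, 2, 1, 1).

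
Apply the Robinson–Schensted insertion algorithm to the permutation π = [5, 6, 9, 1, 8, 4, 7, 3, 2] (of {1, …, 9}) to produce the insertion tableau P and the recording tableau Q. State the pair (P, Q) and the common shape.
P = [1, 2, 7] / [3, 6, 8] / [4] / [5] / [9];  Q = [1, 2, 3] / [4, 5, 7] / [6] / [8] / [9];  common shape = (3, 3, 1, 1, 1)

Row-insert the values π_1, π_2, … into P one at a time, bumping the leftmost entry strictly greater than the inserted value down to the next row. The recording tableau Q records, in position (i, j), the step at which that cell was added to P.
  Insert 5 (step 1): P = [5];  Q = [1]
  Insert 6 (step 2): P = [5, 6];  Q = [1, 2]
  Insert 9 (step 3): P = [5, 6, 9];  Q = [1, 2, 3]
  Insert 1 (step 4): P = [1, 6, 9] / [5];  Q = [1, 2, 3] / [4]
  Insert 8 (step 5): P = [1, 6, 8] / [5, 9];  Q = [1, 2, 3] / [4, 5]
  Insert 4 (step 6): P = [1, 4, 8] / [5, 6] / [9];  Q = [1, 2, 3] / [4, 5] / [6]
  Insert 7 (step 7): P = [1, 4, 7] / [5, 6, 8] / [9];  Q = [1, 2, 3] / [4, 5, 7] / [6]
  Insert 3 (step 8): P = [1, 3, 7] / [4, 6, 8] / [5] / [9];  Q = [1, 2, 3] / [4, 5, 7] / [6] / [8]
  Insert 2 (step 9): P = [1, 2, 7] / [3, 6, 8] / [4] / [5] / [9];  Q = [1, 2, 3] / [4, 5, 7] / [6] / [8] / [9]
Final shape: (3, 3, 1, 1, 1).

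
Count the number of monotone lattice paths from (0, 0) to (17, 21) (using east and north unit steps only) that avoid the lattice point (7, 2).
Number of paths = 28060063020

Total paths from (0, 0) to (17, 21): C(38, 17) = 28781143380. Paths through (7, 2): (paths (0, 0) → (7, 2)) × (paths (7, 2) → (17, 21)) = C(9, 7) · C(29, 10) = 36 · 20030010 = 721080360. Avoidance count = 28781143380 − 721080360 = 28060063020.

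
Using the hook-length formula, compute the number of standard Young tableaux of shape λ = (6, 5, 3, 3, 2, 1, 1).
# SYT of shape (6, 5, 3, 3, 2, 1, 1) = 997682400

Hook-length formula: f^λ = n! / Π hook(c), product over all cells c of the Young diagram. For λ = (6, 5, 3, 3, 2, 1, 1), n = 21 boxes. Hook lengths by row (left-to-right, top-to-bottom): [12, 9, 7, 4, 3, 1]; [10, 7, 5, 2, 1]; [7, 4, 2]; [6, 3, 1]; [4, 1]; [2]; [1]. Product of hooks = 51209625600. So f^λ = 21! / 51209625600 = 51090942171709440000 / 51209625600 = 997682400.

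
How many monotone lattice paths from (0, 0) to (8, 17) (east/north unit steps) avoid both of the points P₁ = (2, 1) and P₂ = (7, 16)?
Number of paths = 460446

Inclusion–exclusion. Total paths: C(25, 8) = 1081575. Through P₁: C(3, 2)·C(22, 6) = 223839. Through P₂: C(23, 7)·C(2, 1) = 490314. Since P₁ is strictly southwest of P₂, a monotone path through both must visit P₁ then P₂; paths through both = C(3, 2)·C(20, 5)·C(2, 1) = 93024. Avoid both = 1081575 − 223839 − 490314 + 93024 = 460446.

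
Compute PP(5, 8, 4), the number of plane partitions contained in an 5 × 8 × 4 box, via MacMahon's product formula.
PP(5, 8, 4) = 4789851066

Evaluate the triple product over i = 1..5, j = 1..8, k = 1..4. The factors are (2/1) · (3/2) · (4/3) · (5/4) · (3/2) · (4/3) · (5/4) · (6/5) · … (160 factors total). The numerators and denominators telescope so the product is an integer; carrying out the multiplication exactly gives PP(5, 8, 4) = 4789851066.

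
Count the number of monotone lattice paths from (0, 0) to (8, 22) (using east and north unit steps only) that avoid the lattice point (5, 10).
Number of paths = 4486560

Total paths from (0, 0) to (8, 22): C(30, 8) = 5852925. Paths through (5, 10): (paths (0, 0) → (5, 10)) × (paths (5, 10) → (8, 22)) = C(15, 5) · C(15, 3) = 3003 · 455 = 1366365. Avoidance count = 5852925 − 1366365 = 4486560.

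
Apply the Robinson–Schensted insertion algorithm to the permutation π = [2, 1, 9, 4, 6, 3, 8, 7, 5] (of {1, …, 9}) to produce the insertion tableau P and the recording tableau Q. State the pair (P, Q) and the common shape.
P = [1, 3, 5, 7] / [2, 4, 6] / [8] / [9];  Q = [1, 3, 5, 7] / [2, 4, 8] / [6] / [9];  common shape = (4, 3, 1, 1)

Row-insert the values π_1, π_2, … into P one at a time, bumping the leftmost entry strictly greater than the inserted value down to the next row. The recording tableau Q records, in position (i, j), the step at which that cell was added to P.
  Insert 2 (step 1): P = [2];  Q = [1]
  Insert 1 (step 2): P = [1] / [2];  Q = [1] / [2]
  Insert 9 (step 3): P = [1, 9] / [2];  Q = [1, 3] / [2]
  Insert 4 (step 4): P = [1, 4] / [2, 9];  Q = [1, 3] / [2, 4]
  Insert 6 (step 5): P = [1, 4, 6] / [2, 9];  Q = [1, 3, 5] / [2, 4]
  Insert 3 (step 6): P = [1, 3, 6] / [2, 4] / [9];  Q = [1, 3, 5] / [2, 4] / [6]
  Insert 8 (step 7): P = [1, 3, 6, 8] / [2, 4] / [9];  Q = [1, 3, 5, 7] / [2, 4] / [6]
  Insert 7 (step 8): P = [1, 3, 6, 7] / [2, 4, 8] / [9];  Q = [1, 3, 5, 7] / [2, 4, 8] / [6]
  Insert 5 (step 9): P = [1, 3, 5, 7] / [2, 4, 6] / [8] / [9];  Q = [1, 3, 5, 7] / [2, 4, 8] / [6] / [9]
Final shape: (4, 3, 1, 1).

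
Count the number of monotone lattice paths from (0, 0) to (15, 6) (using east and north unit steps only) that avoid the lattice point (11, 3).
Number of paths = 41524

Total paths from (0, 0) to (15, 6): C(21, 15) = 54264. Paths through (11, 3): (paths (0, 0) → (11, 3)) × (paths (11, 3) → (15, 6)) = C(14, 11) · C(7, 4) = 364 · 35 = 12740. Avoidance count = 54264 − 12740 = 41524.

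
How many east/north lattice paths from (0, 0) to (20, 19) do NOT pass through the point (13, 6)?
Number of paths = 66819991770

Total paths from (0, 0) to (20, 19): C(39, 20) = 68923264410. Paths through (13, 6): (paths (0, 0) → (13, 6)) × (paths (13, 6) → (20, 19)) = C(19, 13) · C(20, 7) = 27132 · 77520 = 2103272640. Avoidance count = 68923264410 − 2103272640 = 66819991770.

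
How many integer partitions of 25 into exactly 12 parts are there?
p(25, 12 parts) = 100

Partitions of n into exactly k parts are in bijection with partitions of n − k into at most k parts (subtract 1 from each part). So p(25, exactly 12) = p(13, parts ≤ 12). Computing via the recurrence p(m, j) = p(m, j−1) + p(m−j, j) gives 100.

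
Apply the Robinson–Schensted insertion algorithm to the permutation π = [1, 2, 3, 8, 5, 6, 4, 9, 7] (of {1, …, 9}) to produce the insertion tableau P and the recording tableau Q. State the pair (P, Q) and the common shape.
P = [1, 2, 3, 4, 6, 7] / [5, 9] / [8];  Q = [1, 2, 3, 4, 6, 8] / [5, 9] / [7];  common shape = (6, 2, 1)

Row-insert the values π_1, π_2, … into P one at a time, bumping the leftmost entry strictly greater than the inserted value down to the next row. The recording tableau Q records, in position (i, j), the step at which that cell was added to P.
  Insert 1 (step 1): P = [1];  Q = [1]
  Insert 2 (step 2): P = [1, 2];  Q = [1, 2]
  Insert 3 (step 3): P = [1, 2, 3];  Q = [1, 2, 3]
  Insert 8 (step 4): P = [1, 2, 3, 8];  Q = [1, 2, 3, 4]
  Insert 5 (step 5): P = [1, 2, 3, 5] / [8];  Q = [1, 2, 3, 4] / [5]
  Insert 6 (step 6): P = [1, 2, 3, 5, 6] / [8];  Q = [1, 2, 3, 4, 6] / [5]
  Insert 4 (step 7): P = [1, 2, 3, 4, 6] / [5] / [8];  Q = [1, 2, 3, 4, 6] / [5] / [7]
  Insert 9 (step 8): P = [1, 2, 3, 4, 6, 9] / [5] / [8];  Q = [1, 2, 3, 4, 6, 8] / [5] / [7]
  Insert 7 (step 9): P = [1, 2, 3, 4, 6, 7] / [5, 9] / [8];  Q = [1, 2, 3, 4, 6, 8] / [5, 9] / [7]
Final shape: (6, 2, 1).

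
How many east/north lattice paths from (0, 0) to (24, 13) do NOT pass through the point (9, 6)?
Number of paths = 2708894580

Total paths from (0, 0) to (24, 13): C(37, 24) = 3562467300. Paths through (9, 6): (paths (0, 0) → (9, 6)) × (paths (9, 6) → (24, 13)) = C(15, 9) · C(22, 15) = 5005 · 170544 = 853572720. Avoidance count = 3562467300 − 853572720 = 2708894580.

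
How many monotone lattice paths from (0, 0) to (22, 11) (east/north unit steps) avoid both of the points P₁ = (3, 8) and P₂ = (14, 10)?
Number of paths = 175747146

Inclusion–exclusion. Total paths: C(33, 22) = 193536720. Through P₁: C(11, 3)·C(22, 19) = 254100. Through P₂: C(24, 14)·C(9, 8) = 17651304. Since P₁ is strictly southwest of P₂, a monotone path through both must visit P₁ then P₂; paths through both = C(11, 3)·C(13, 11)·C(9, 8) = 115830. Avoid both = 193536720 − 254100 − 17651304 + 115830 = 175747146.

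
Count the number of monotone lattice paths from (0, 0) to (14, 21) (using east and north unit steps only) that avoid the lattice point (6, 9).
Number of paths = 1689479550

Total paths from (0, 0) to (14, 21): C(35, 14) = 2319959400. Paths through (6, 9): (paths (0, 0) → (6, 9)) × (paths (6, 9) → (14, 21)) = C(15, 6) · C(20, 8) = 5005 · 125970 = 630479850. Avoidance count = 2319959400 − 630479850 = 1689479550.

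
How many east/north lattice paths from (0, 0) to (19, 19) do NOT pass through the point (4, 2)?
Number of paths = 26859423000

Total paths from (0, 0) to (19, 19): C(38, 19) = 35345263800. Paths through (4, 2): (paths (0, 0) → (4, 2)) × (paths (4, 2) → (19, 19)) = C(6, 4) · C(32, 15) = 15 · 565722720 = 8485840800. Avoidance count = 35345263800 − 8485840800 = 26859423000.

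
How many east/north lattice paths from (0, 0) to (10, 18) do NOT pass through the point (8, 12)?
Number of paths = 9595950

Total paths from (0, 0) to (10, 18): C(28, 10) = 13123110. Paths through (8, 12): (paths (0, 0) → (8, 12)) × (paths (8, 12) → (10, 18)) = C(20, 8) · C(8, 2) = 125970 · 28 = 3527160. Avoidance count = 13123110 − 3527160 = 9595950.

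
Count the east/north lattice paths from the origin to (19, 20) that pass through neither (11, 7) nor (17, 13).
Number of paths = 59194637586

Inclusion–exclusion. Total paths: C(39, 19) = 68923264410. Through P₁: C(18, 11)·C(21, 8) = 6475865760. Through P₂: C(30, 17)·C(9, 2) = 4311354600. Since P₁ is strictly southwest of P₂, a monotone path through both must visit P₁ then P₂; paths through both = C(18, 11)·C(12, 6)·C(9, 2) = 1058593536. Avoid both = 68923264410 − 6475865760 − 4311354600 + 1058593536 = 59194637586.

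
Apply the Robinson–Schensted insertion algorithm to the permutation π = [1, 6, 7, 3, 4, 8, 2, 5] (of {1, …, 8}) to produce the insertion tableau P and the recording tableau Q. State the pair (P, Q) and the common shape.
P = [1, 2, 4, 5] / [3, 7, 8] / [6];  Q = [1, 2, 3, 6] / [4, 5, 8] / [7];  common shape = (4, 3, 1)

Row-insert the values π_1, π_2, … into P one at a time, bumping the leftmost entry strictly greater than the inserted value down to the next row. The recording tableau Q records, in position (i, j), the step at which that cell was added to P.
  Insert 1 (step 1): P = [1];  Q = [1]
  Insert 6 (step 2): P = [1, 6];  Q = [1, 2]
  Insert 7 (step 3): P = [1, 6, 7];  Q = [1, 2, 3]
  Insert 3 (step 4): P = [1, 3, 7] / [6];  Q = [1, 2, 3] / [4]
  Insert 4 (step 5): P = [1, 3, 4] / [6, 7];  Q = [1, 2, 3] / [4, 5]
  Insert 8 (step 6): P = [1, 3, 4, 8] / [6, 7];  Q = [1, 2, 3, 6] / [4, 5]
  Insert 2 (step 7): P = [1, 2, 4, 8] / [3, 7] / [6];  Q = [1, 2, 3, 6] / [4, 5] / [7]
  Insert 5 (step 8): P = [1, 2, 4, 5] / [3, 7, 8] / [6];  Q = [1, 2, 3, 6] / [4, 5, 8] / [7]
Final shape: (4, 3, 1).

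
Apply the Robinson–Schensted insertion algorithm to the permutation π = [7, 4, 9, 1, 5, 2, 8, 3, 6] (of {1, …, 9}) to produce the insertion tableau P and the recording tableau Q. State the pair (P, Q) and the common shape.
P = [1, 2, 3, 6] / [4, 5, 8] / [7, 9];  Q = [1, 3, 7, 9] / [2, 5, 8] / [4, 6];  common shape = (4, 3, 2)

Row-insert the values π_1, π_2, … into P one at a time, bumping the leftmost entry strictly greater than the inserted value down to the next row. The recording tableau Q records, in position (i, j), the step at which that cell was added to P.
  Insert 7 (step 1): P = [7];  Q = [1]
  Insert 4 (step 2): P = [4] / [7];  Q = [1] / [2]
  Insert 9 (step 3): P = [4, 9] / [7];  Q = [1, 3] / [2]
  Insert 1 (step 4): P = [1, 9] / [4] / [7];  Q = [1, 3] / [2] / [4]
  Insert 5 (step 5): P = [1, 5] / [4, 9] / [7];  Q = [1, 3] / [2, 5] / [4]
  Insert 2 (step 6): P = [1, 2] / [4, 5] / [7, 9];  Q = [1, 3] / [2, 5] / [4, 6]
  Insert 8 (step 7): P = [1, 2, 8] / [4, 5] / [7, 9];  Q = [1, 3, 7] / [2, 5] / [4, 6]
  Insert 3 (step 8): P = [1, 2, 3] / [4, 5, 8] / [7, 9];  Q = [1, 3, 7] / [2, 5, 8] / [4, 6]
  Insert 6 (step 9): P = [1, 2, 3, 6] / [4, 5, 8] / [7, 9];  Q = [1, 3, 7, 9] / [2, 5, 8] / [4, 6]
Final shape: (4, 3, 2).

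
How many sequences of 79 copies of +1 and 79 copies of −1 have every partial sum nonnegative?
C_79 = 289450081175264899454283846029490767264392230

These ballot sequences are counted by the Catalan number C_n = (1/(n + 1)) · C(2n, n). For n = 79: C_79 = (1/80) · C(158, 79) = 23156006494021191956342707682359261381151378400/80 = 289450081175264899454283846029490767264392230.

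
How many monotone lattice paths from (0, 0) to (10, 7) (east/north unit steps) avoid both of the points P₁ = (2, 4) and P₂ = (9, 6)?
Number of paths = 8043

Inclusion–exclusion. Total paths: C(17, 10) = 19448. Through P₁: C(6, 2)·C(11, 8) = 2475. Through P₂: C(15, 9)·C(2, 1) = 10010. Since P₁ is strictly southwest of P₂, a monotone path through both must visit P₁ then P₂; paths through both = C(6, 2)·C(9, 7)·C(2, 1) = 1080. Avoid both = 19448 − 2475 − 10010 + 1080 = 8043.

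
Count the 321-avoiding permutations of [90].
C_90 = 1000134600800354781929399250536541864362461089950800

These 321-avoiding permutations are counted by the Catalan number C_n = (1/(n + 1)) · C(2n, n). For n = 90: C_90 = (1/91) · C(180, 90) = 91012248672832285155575331798825309656983959185522800/91 = 1000134600800354781929399250536541864362461089950800.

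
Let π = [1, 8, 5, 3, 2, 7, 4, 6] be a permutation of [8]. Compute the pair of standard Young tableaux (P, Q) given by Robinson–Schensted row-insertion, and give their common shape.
P = [1, 2, 4, 6] / [3, 7] / [5] / [8];  Q = [1, 2, 6, 8] / [3, 7] / [4] / [5];  common shape = (4, 2, 1, 1)

Row-insert the values π_1, π_2, … into P one at a time, bumping the leftmost entry strictly greater than the inserted value down to the next row. The recording tableau Q records, in position (i, j), the step at which that cell was added to P.
  Insert 1 (step 1): P = [1];  Q = [1]
  Insert 8 (step 2): P = [1, 8];  Q = [1, 2]
  Insert 5 (step 3): P = [1, 5] / [8];  Q = [1, 2] / [3]
  Insert 3 (step 4): P = [1, 3] / [5] / [8];  Q = [1, 2] / [3] / [4]
  Insert 2 (step 5): P = [1, 2] / [3] / [5] / [8];  Q = [1, 2] / [3] / [4] / [5]
  Insert 7 (step 6): P = [1, 2, 7] / [3] / [5] / [8];  Q = [1, 2, 6] / [3] / [4] / [5]
  Insert 4 (step 7): P = [1, 2, 4] / [3, 7] / [5] / [8];  Q = [1, 2, 6] / [3, 7] / [4] / [5]
  Insert 6 (step 8): P = [1, 2, 4, 6] / [3, 7] / [5] / [8];  Q = [1, 2, 6, 8] / [3, 7] / [4] / [5]
Final shape: (4, 2, 1, 1).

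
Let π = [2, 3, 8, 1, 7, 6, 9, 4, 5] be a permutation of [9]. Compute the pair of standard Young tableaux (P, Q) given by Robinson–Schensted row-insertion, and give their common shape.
P = [1, 3, 4, 5] / [2, 6, 9] / [7] / [8];  Q = [1, 2, 3, 7] / [4, 5, 9] / [6] / [8];  common shape = (4, 3, 1, 1)

Row-insert the values π_1, π_2, … into P one at a time, bumping the leftmost entry strictly greater than the inserted value down to the next row. The recording tableau Q records, in position (i, j), the step at which that cell was added to P.
  Insert 2 (step 1): P = [2];  Q = [1]
  Insert 3 (step 2): P = [2, 3];  Q = [1, 2]
  Insert 8 (step 3): P = [2, 3, 8];  Q = [1, 2, 3]
  Insert 1 (step 4): P = [1, 3, 8] / [2];  Q = [1, 2, 3] / [4]
  Insert 7 (step 5): P = [1, 3, 7] / [2, 8];  Q = [1, 2, 3] / [4, 5]
  Insert 6 (step 6): P = [1, 3, 6] / [2, 7] / [8];  Q = [1, 2, 3] / [4, 5] / [6]
  Insert 9 (step 7): P = [1, 3, 6, 9] / [2, 7] / [8];  Q = [1, 2, 3, 7] / [4, 5] / [6]
  Insert 4 (step 8): P = [1, 3, 4, 9] / [2, 6] / [7] / [8];  Q = [1, 2, 3, 7] / [4, 5] / [6] / [8]
  Insert 5 (step 9): P = [1, 3, 4, 5] / [2, 6, 9] / [7] / [8];  Q = [1, 2, 3, 7] / [4, 5, 9] / [6] / [8]
Final shape: (4, 3, 1, 1).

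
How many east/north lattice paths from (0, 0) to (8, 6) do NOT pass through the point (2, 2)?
Number of paths = 1743

Total paths from (0, 0) to (8, 6): C(14, 8) = 3003. Paths through (2, 2): (paths (0, 0) → (2, 2)) × (paths (2, 2) → (8, 6)) = C(4, 2) · C(10, 6) = 6 · 210 = 1260. Avoidance count = 3003 − 1260 = 1743.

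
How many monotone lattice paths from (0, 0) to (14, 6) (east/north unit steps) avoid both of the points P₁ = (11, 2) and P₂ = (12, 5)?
Number of paths = 18402

Inclusion–exclusion. Total paths: C(20, 14) = 38760. Through P₁: C(13, 11)·C(7, 3) = 2730. Through P₂: C(17, 12)·C(3, 2) = 18564. Since P₁ is strictly southwest of P₂, a monotone path through both must visit P₁ then P₂; paths through both = C(13, 11)·C(4, 1)·C(3, 2) = 936. Avoid both = 38760 − 2730 − 18564 + 936 = 18402.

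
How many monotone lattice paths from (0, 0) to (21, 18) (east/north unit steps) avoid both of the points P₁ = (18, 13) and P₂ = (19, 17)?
Number of paths = 28110278115

Inclusion–exclusion. Total paths: C(39, 21) = 62359143990. Through P₁: C(31, 18)·C(8, 3) = 11550172200. Through P₂: C(36, 19)·C(3, 2) = 25792489800. Since P₁ is strictly southwest of P₂, a monotone path through both must visit P₁ then P₂; paths through both = C(31, 18)·C(5, 1)·C(3, 2) = 3093796125. Avoid both = 62359143990 − 11550172200 − 25792489800 + 3093796125 = 28110278115.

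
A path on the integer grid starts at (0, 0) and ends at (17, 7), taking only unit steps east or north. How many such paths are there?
Number of paths = 346104

A monotone lattice path from (0, 0) to (17, 7) consists of 17 east steps and 7 north steps in some order, so it is determined by which 17 of the 24 steps are east. The count is C(24, 17) = 346104.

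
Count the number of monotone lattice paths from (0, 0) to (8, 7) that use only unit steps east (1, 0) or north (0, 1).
Number of paths = 6435

A monotone lattice path from (0, 0) to (8, 7) consists of 8 east steps and 7 north steps in some order, so it is determined by which 8 of the 15 steps are east. The count is C(15, 8) = 6435.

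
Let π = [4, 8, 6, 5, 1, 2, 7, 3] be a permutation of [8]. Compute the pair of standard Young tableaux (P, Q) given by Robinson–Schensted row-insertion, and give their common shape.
P = [1, 2, 3] / [4, 5, 7] / [6] / [8];  Q = [1, 2, 7] / [3, 6, 8] / [4] / [5];  common shape = (3, 3, 1, 1)

Row-insert the values π_1, π_2, … into P one at a time, bumping the leftmost entry strictly greater than the inserted value down to the next row. The recording tableau Q records, in position (i, j), the step at which that cell was added to P.
  Insert 4 (step 1): P = [4];  Q = [1]
  Insert 8 (step 2): P = [4, 8];  Q = [1, 2]
  Insert 6 (step 3): P = [4, 6] / [8];  Q = [1, 2] / [3]
  Insert 5 (step 4): P = [4, 5] / [6] / [8];  Q = [1, 2] / [3] / [4]
  Insert 1 (step 5): P = [1, 5] / [4] / [6] / [8];  Q = [1, 2] / [3] / [4] / [5]
  Insert 2 (step 6): P = [1, 2] / [4, 5] / [6] / [8];  Q = [1, 2] / [3, 6] / [4] / [5]
  Insert 7 (step 7): P = [1, 2, 7] / [4, 5] / [6] / [8];  Q = [1, 2, 7] / [3, 6] / [4] / [5]
  Insert 3 (step 8): P = [1, 2, 3] / [4, 5, 7] / [6] / [8];  Q = [1, 2, 7] / [3, 6, 8] / [4] / [5]
Final shape: (3, 3, 1, 1).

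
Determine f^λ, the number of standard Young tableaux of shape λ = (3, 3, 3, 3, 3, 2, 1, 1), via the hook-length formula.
# SYT of shape (3, 3, 3, 3, 3, 2, 1, 1) = 1662804

Hook-length formula: f^λ = n! / Π hook(c), product over all cells c of the Young diagram. For λ = (3, 3, 3, 3, 3, 2, 1, 1), n = 19 boxes. Hook lengths by row (left-to-right, top-to-bottom): [10, 7, 5]; [9, 6, 4]; [8, 5, 3]; [7, 4, 2]; [6, 3, 1]; [4, 1]; [2]; [1]. Product of hooks = 73156608000. So f^λ = 19! / 73156608000 = 121645100408832000 / 73156608000 = 1662804.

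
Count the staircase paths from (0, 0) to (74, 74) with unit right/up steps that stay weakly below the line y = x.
C_74 = 311496878311103321137536291518809134027240

These NE paths below the diagonal are counted by the Catalan number C_n = (1/(n + 1)) · C(2n, n). For n = 74: C_74 = (1/75) · C(148, 74) = 23362265873332749085315221863910685052043000/75 = 311496878311103321137536291518809134027240.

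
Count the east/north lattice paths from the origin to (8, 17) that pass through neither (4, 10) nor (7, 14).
Number of paths = 426265

Inclusion–exclusion. Total paths: C(25, 8) = 1081575. Through P₁: C(14, 4)·C(11, 4) = 330330. Through P₂: C(21, 7)·C(4, 1) = 465120. Since P₁ is strictly southwest of P₂, a monotone path through both must visit P₁ then P₂; paths through both = C(14, 4)·C(7, 3)·C(4, 1) = 140140. Avoid both = 1081575 − 330330 − 465120 + 140140 = 426265.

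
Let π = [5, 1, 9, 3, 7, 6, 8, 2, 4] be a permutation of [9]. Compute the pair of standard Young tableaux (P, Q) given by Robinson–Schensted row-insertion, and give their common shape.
P = [1, 2, 4, 8] / [3, 6] / [5, 7] / [9];  Q = [1, 3, 5, 7] / [2, 4] / [6, 9] / [8];  common shape = (4, 2, 2, 1)

Row-insert the values π_1, π_2, … into P one at a time, bumping the leftmost entry strictly greater than the inserted value down to the next row. The recording tableau Q records, in position (i, j), the step at which that cell was added to P.
  Insert 5 (step 1): P = [5];  Q = [1]
  Insert 1 (step 2): P = [1] / [5];  Q = [1] / [2]
  Insert 9 (step 3): P = [1, 9] / [5];  Q = [1, 3] / [2]
  Insert 3 (step 4): P = [1, 3] / [5, 9];  Q = [1, 3] / [2, 4]
  Insert 7 (step 5): P = [1, 3, 7] / [5, 9];  Q = [1, 3, 5] / [2, 4]
  Insert 6 (step 6): P = [1, 3, 6] / [5, 7] / [9];  Q = [1, 3, 5] / [2, 4] / [6]
  Insert 8 (step 7): P = [1, 3, 6, 8] / [5, 7] / [9];  Q = [1, 3, 5, 7] / [2, 4] / [6]
  Insert 2 (step 8): P = [1, 2, 6, 8] / [3, 7] / [5] / [9];  Q = [1, 3, 5, 7] / [2, 4] / [6] / [8]
  Insert 4 (step 9): P = [1, 2, 4, 8] / [3, 6] / [5, 7] / [9];  Q = [1, 3, 5, 7] / [2, 4] / [6, 9] / [8]
Final shape: (4, 2, 2, 1).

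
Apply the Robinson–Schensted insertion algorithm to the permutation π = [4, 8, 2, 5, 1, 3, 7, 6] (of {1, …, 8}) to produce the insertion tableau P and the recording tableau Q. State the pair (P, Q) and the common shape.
P = [1, 3, 6] / [2, 5, 7] / [4, 8];  Q = [1, 2, 7] / [3, 4, 8] / [5, 6];  common shape = (3, 3, 2)

Row-insert the values π_1, π_2, … into P one at a time, bumping the leftmost entry strictly greater than the inserted value down to the next row. The recording tableau Q records, in position (i, j), the step at which that cell was added to P.
  Insert 4 (step 1): P = [4];  Q = [1]
  Insert 8 (step 2): P = [4, 8];  Q = [1, 2]
  Insert 2 (step 3): P = [2, 8] / [4];  Q = [1, 2] / [3]
  Insert 5 (step 4): P = [2, 5] / [4, 8];  Q = [1, 2] / [3, 4]
  Insert 1 (step 5): P = [1, 5] / [2, 8] / [4];  Q = [1, 2] / [3, 4] / [5]
  Insert 3 (step 6): P = [1, 3] / [2, 5] / [4, 8];  Q = [1, 2] / [3, 4] / [5, 6]
  Insert 7 (step 7): P = [1, 3, 7] / [2, 5] / [4, 8];  Q = [1, 2, 7] / [3, 4] / [5, 6]
  Insert 6 (step 8): P = [1, 3, 6] / [2, 5, 7] / [4, 8];  Q = [1, 2, 7] / [3, 4, 8] / [5, 6]
Final shape: (3, 3, 2).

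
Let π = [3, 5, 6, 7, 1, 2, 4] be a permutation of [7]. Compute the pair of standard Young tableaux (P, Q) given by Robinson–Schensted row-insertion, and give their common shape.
P = [1, 2, 4, 7] / [3, 5, 6];  Q = [1, 2, 3, 4] / [5, 6, 7];  common shape = (4, 3)

Row-insert the values π_1, π_2, … into P one at a time, bumping the leftmost entry strictly greater than the inserted value down to the next row. The recording tableau Q records, in position (i, j), the step at which that cell was added to P.
  Insert 3 (step 1): P = [3];  Q = [1]
  Insert 5 (step 2): P = [3, 5];  Q = [1, 2]
  Insert 6 (step 3): P = [3, 5, 6];  Q = [1, 2, 3]
  Insert 7 (step 4): P = [3, 5, 6, 7];  Q = [1, 2, 3, 4]
  Insert 1 (step 5): P = [1, 5, 6, 7] / [3];  Q = [1, 2, 3, 4] / [5]
  Insert 2 (step 6): P = [1, 2, 6, 7] / [3, 5];  Q = [1, 2, 3, 4] / [5, 6]
  Insert 4 (step 7): P = [1, 2, 4, 7] / [3, 5, 6];  Q = [1, 2, 3, 4] / [5, 6, 7]
Final shape: (4, 3).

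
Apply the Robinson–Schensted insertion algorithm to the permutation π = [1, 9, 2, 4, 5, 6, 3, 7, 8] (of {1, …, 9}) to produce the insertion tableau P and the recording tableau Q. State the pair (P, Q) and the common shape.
P = [1, 2, 3, 5, 6, 7, 8] / [4] / [9];  Q = [1, 2, 4, 5, 6, 8, 9] / [3] / [7];  common shape = (7, 1, 1)

Row-insert the values π_1, π_2, … into P one at a time, bumping the leftmost entry strictly greater than the inserted value down to the next row. The recording tableau Q records, in position (i, j), the step at which that cell was added to P.
  Insert 1 (step 1): P = [1];  Q = [1]
  Insert 9 (step 2): P = [1, 9];  Q = [1, 2]
  Insert 2 (step 3): P = [1, 2] / [9];  Q = [1, 2] / [3]
  Insert 4 (step 4): P = [1, 2, 4] / [9];  Q = [1, 2, 4] / [3]
  Insert 5 (step 5): P = [1, 2, 4, 5] / [9];  Q = [1, 2, 4, 5] / [3]
  Insert 6 (step 6): P = [1, 2, 4, 5, 6] / [9];  Q = [1, 2, 4, 5, 6] / [3]
  Insert 3 (step 7): P = [1, 2, 3, 5, 6] / [4] / [9];  Q = [1, 2, 4, 5, 6] / [3] / [7]
  Insert 7 (step 8): P = [1, 2, 3, 5, 6, 7] / [4] / [9];  Q = [1, 2, 4, 5, 6, 8] / [3] / [7]
  Insert 8 (step 9): P = [1, 2, 3, 5, 6, 7, 8] / [4] / [9];  Q = [1, 2, 4, 5, 6, 8, 9] / [3] / [7]
Final shape: (7, 1, 1).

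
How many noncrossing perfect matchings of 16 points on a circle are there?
C_8 = 1430

These noncrossing handshakes are counted by the Catalan number C_n = (1/(n + 1)) · C(2n, n). For n = 8: C_8 = (1/9) · C(16, 8) = 12870/9 = 1430.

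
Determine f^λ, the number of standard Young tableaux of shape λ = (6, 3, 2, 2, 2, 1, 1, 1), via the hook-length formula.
# SYT of shape (6, 3, 2, 2, 2, 1, 1, 1) = 5361664

Hook-length formula: f^λ = n! / Π hook(c), product over all cells c of the Young diagram. For λ = (6, 3, 2, 2, 2, 1, 1, 1), n = 18 boxes. Hook lengths by row (left-to-right, top-to-bottom): [13, 9, 5, 3, 2, 1]; [9, 5, 1]; [7, 3]; [6, 2]; [5, 1]; [3]; [2]; [1]. Product of hooks = 1194102000. So f^λ = 18! / 1194102000 = 6402373705728000 / 1194102000 = 5361664.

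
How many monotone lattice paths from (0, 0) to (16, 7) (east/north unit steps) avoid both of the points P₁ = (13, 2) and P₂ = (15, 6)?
Number of paths = 133899

Inclusion–exclusion. Total paths: C(23, 16) = 245157. Through P₁: C(15, 13)·C(8, 3) = 5880. Through P₂: C(21, 15)·C(2, 1) = 108528. Since P₁ is strictly southwest of P₂, a monotone path through both must visit P₁ then P₂; paths through both = C(15, 13)·C(6, 2)·C(2, 1) = 3150. Avoid both = 245157 − 5880 − 108528 + 3150 = 133899.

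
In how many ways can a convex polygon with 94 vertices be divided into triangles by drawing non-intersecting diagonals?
C_92 = 15487357822491889407128326963778343232013931127835600

These polygon triangulations are counted by the Catalan number C_n = (1/(n + 1)) · C(2n, n). For n = 92: C_92 = (1/93) · C(184, 92) = 1440324277491745714862934407631385920577295594888710800/93 = 15487357822491889407128326963778343232013931127835600.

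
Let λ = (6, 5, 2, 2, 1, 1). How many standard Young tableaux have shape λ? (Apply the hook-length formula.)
# SYT of shape (6, 5, 2, 2, 1, 1) = 2598960

Hook-length formula: f^λ = n! / Π hook(c), product over all cells c of the Young diagram. For λ = (6, 5, 2, 2, 1, 1), n = 17 boxes. Hook lengths by row (left-to-right, top-to-bottom): [11, 8, 5, 4, 3, 1]; [9, 6, 3, 2, 1]; [5, 2]; [4, 1]; [2]; [1]. Product of hooks = 136857600. So f^λ = 17! / 136857600 = 355687428096000 / 136857600 = 2598960.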